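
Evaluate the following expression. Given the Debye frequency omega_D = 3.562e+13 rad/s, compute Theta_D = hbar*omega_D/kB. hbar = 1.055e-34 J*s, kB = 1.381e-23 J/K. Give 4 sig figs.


Step 1: hbar*omega_D = 1.055e-34 * 3.562e+13 = 3.758e-21 J
Step 2: Theta_D = 3.758e-21 / 1.381e-23
Step 3: Theta_D = 272.1 K

272.1


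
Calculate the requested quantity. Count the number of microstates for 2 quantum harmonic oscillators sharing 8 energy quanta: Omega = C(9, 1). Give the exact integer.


Step 1: Use binomial coefficient C(9, 1)
Step 2: Numerator = 9! / 8!
Step 3: Denominator = 1!
Step 4: Omega = 9

9


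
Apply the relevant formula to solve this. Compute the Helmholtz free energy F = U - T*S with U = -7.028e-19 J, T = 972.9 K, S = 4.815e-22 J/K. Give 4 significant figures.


Step 1: T*S = 972.9 * 4.815e-22 = 4.685e-19 J
Step 2: F = U - T*S = -7.028e-19 - 4.685e-19
Step 3: F = -1.171e-18 J

-1.171e-18


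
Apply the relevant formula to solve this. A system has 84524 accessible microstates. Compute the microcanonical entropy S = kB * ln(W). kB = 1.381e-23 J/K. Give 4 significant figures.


Step 1: ln(W) = ln(84524) = 11.34
Step 2: S = kB * ln(W) = 1.381e-23 * 11.34
Step 3: S = 1.567e-22 J/K

1.567e-22


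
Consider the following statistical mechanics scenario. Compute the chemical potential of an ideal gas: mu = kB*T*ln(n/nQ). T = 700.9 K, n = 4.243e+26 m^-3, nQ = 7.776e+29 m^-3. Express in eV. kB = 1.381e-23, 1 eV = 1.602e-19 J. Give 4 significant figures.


Step 1: n/nQ = 4.243e+26/7.776e+29 = 0.0005457
Step 2: ln(n/nQ) = -7.514
Step 3: mu = kB*T*ln(n/nQ) = 9.679e-21*-7.514 = -7.273e-20 J
Step 4: Convert to eV: -7.273e-20/1.602e-19 = -0.454 eV

-0.454


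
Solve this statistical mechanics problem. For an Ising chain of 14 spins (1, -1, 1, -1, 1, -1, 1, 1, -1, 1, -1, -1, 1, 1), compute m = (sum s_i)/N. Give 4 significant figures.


Step 1: Count up spins (+1): 8, down spins (-1): 6
Step 2: Total magnetization M = 8 - 6 = 2
Step 3: m = M/N = 2/14 = 0.1429

0.1429


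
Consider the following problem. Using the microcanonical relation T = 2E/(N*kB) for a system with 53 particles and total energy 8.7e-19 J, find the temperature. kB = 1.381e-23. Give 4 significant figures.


Step 1: Numerator = 2*E = 2*8.7e-19 = 1.74e-18 J
Step 2: Denominator = N*kB = 53*1.381e-23 = 7.319e-22
Step 3: T = 1.74e-18 / 7.319e-22 = 2377 K

2377


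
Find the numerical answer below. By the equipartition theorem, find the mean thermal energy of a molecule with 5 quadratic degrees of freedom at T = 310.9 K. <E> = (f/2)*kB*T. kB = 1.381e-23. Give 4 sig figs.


Step 1: f/2 = 5/2 = 2.5
Step 2: kB*T = 1.381e-23 * 310.9 = 4.294e-21
Step 3: <E> = 2.5 * 4.294e-21 = 1.073e-20 J

1.073e-20


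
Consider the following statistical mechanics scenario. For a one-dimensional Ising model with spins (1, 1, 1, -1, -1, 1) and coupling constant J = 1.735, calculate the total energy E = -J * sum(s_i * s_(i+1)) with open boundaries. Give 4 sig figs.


Step 1: Nearest-neighbor products: 1, 1, -1, 1, -1
Step 2: Sum of products = 1
Step 3: E = -1.735 * 1 = -1.735

-1.735


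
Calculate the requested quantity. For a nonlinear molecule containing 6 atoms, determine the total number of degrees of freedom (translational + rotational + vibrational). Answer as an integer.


Step 1: Translational DOF = 3
Step 2: Rotational DOF (nonlinear) = 3
Step 3: Vibrational DOF = 3*6 - 6 = 12
Step 4: Total = 3 + 3 + 12 = 18

18


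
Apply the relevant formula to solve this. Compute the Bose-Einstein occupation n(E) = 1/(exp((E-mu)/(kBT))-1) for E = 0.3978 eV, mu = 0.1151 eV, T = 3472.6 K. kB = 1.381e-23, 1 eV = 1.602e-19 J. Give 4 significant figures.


Step 1: (E - mu) = 0.2827 eV
Step 2: x = (E-mu)*eV/(kB*T) = 0.2827*1.602e-19/(1.381e-23*3472.6) = 0.9444
Step 3: exp(x) = 2.571
Step 4: n = 1/(exp(x)-1) = 0.6365

0.6365


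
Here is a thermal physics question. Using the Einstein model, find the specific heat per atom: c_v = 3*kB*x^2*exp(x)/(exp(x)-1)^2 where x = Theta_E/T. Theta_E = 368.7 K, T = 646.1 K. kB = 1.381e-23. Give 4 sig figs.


Step 1: x = Theta_E/T = 368.7/646.1 = 0.5707
Step 2: x^2 = 0.3256
Step 3: exp(x) = 1.769
Step 4: c_v = 3*1.381e-23*0.3256*1.769/(1.769-1)^2 = 4.032e-23

4.032e-23


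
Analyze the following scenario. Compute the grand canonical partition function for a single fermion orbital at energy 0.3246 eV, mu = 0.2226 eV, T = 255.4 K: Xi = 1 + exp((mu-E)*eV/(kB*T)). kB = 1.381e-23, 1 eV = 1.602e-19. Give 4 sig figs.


Step 1: (mu - E) = 0.2226 - 0.3246 = -0.102 eV
Step 2: x = (mu-E)*eV/(kB*T) = -0.102*1.602e-19/(1.381e-23*255.4) = -4.633
Step 3: exp(x) = 0.009727
Step 4: Xi = 1 + 0.009727 = 1.01

1.01


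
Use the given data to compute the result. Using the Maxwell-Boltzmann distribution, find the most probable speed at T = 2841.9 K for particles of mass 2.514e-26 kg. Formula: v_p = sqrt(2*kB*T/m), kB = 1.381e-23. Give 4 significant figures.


Step 1: Numerator = 2*kB*T = 2*1.381e-23*2841.9 = 7.849e-20
Step 2: Ratio = 7.849e-20 / 2.514e-26 = 3.122e+06
Step 3: v_p = sqrt(3.122e+06) = 1767 m/s

1767


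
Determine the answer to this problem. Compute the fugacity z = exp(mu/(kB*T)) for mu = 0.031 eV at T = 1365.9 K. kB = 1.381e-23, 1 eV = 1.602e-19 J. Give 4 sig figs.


Step 1: Convert mu to Joules: 0.031*1.602e-19 = 4.966e-21 J
Step 2: kB*T = 1.381e-23*1365.9 = 1.886e-20 J
Step 3: mu/(kB*T) = 0.2633
Step 4: z = exp(0.2633) = 1.301

1.301


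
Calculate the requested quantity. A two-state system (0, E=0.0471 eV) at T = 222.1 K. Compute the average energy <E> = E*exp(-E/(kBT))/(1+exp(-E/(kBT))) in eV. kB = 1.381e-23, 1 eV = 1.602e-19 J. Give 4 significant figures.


Step 1: beta*E = 0.0471*1.602e-19/(1.381e-23*222.1) = 2.46
Step 2: exp(-beta*E) = 0.08543
Step 3: <E> = 0.0471*0.08543/(1+0.08543) = 0.003707 eV

0.003707


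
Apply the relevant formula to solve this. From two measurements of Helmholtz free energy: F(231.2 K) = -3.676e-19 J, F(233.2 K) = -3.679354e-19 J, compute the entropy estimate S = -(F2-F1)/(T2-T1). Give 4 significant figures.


Step 1: dF = F2 - F1 = -3.679354e-19 - (-3.676e-19) = -3.354e-22 J
Step 2: dT = T2 - T1 = 233.2 - 231.2 = 2 K
Step 3: S = -dF/dT = -(-3.354e-22)/2 = 1.677e-22 J/K

1.677e-22


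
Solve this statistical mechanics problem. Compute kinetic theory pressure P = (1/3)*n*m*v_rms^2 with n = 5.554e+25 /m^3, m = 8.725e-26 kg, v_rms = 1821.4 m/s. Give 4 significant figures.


Step 1: v_rms^2 = 1821.4^2 = 3.317e+06
Step 2: n*m = 5.554e+25*8.725e-26 = 4.846
Step 3: P = (1/3)*4.846*3.317e+06 = 5.359e+06 Pa

5.359e+06


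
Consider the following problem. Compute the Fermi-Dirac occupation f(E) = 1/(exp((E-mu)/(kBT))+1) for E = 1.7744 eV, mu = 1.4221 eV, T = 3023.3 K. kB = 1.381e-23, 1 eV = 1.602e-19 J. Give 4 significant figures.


Step 1: (E - mu) = 1.7744 - 1.4221 = 0.3523 eV
Step 2: Convert: (E-mu)*eV = 5.644e-20 J
Step 3: x = (E-mu)*eV/(kB*T) = 1.352
Step 4: f = 1/(exp(1.352)+1) = 0.2056

0.2056


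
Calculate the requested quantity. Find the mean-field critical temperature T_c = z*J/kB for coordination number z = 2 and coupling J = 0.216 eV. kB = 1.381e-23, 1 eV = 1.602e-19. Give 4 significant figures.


Step 1: z*J = 2*0.216 = 0.432 eV
Step 2: Convert to Joules: 0.432*1.602e-19 = 6.921e-20 J
Step 3: T_c = 6.921e-20 / 1.381e-23 = 5011 K

5011


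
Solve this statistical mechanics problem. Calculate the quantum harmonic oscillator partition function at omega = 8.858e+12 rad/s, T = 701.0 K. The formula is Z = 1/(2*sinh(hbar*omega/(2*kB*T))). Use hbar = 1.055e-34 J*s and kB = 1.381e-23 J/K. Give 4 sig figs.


Step 1: Compute x = hbar*omega/(kB*T) = 1.055e-34*8.858e+12/(1.381e-23*701.0) = 0.09653
Step 2: x/2 = 0.04827
Step 3: sinh(x/2) = 0.04829
Step 4: Z = 1/(2*0.04829) = 10.36

10.36


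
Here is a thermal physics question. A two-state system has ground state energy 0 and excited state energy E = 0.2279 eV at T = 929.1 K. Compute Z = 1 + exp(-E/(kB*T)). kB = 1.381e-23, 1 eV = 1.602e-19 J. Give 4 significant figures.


Step 1: Compute beta*E = E*eV/(kB*T) = 0.2279*1.602e-19/(1.381e-23*929.1) = 2.845
Step 2: exp(-beta*E) = exp(-2.845) = 0.05811
Step 3: Z = 1 + 0.05811 = 1.058

1.058


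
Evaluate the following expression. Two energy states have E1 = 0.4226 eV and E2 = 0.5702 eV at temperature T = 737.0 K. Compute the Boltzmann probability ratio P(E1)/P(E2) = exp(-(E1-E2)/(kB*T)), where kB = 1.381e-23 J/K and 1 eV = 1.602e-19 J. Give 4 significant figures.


Step 1: Compute energy difference dE = E1 - E2 = 0.4226 - 0.5702 = -0.1476 eV
Step 2: Convert to Joules: dE_J = -0.1476 * 1.602e-19 = -2.365e-20 J
Step 3: Compute exponent = -dE_J / (kB * T) = -(-2.365e-20) / (1.381e-23 * 737.0) = 2.323
Step 4: P(E1)/P(E2) = exp(2.323) = 10.21

10.21


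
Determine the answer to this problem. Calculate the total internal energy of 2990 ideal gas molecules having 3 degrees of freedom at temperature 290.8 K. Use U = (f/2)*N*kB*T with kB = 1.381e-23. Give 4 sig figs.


Step 1: f/2 = 3/2 = 1.5
Step 2: N*kB*T = 2990*1.381e-23*290.8 = 1.201e-17
Step 3: U = 1.5 * 1.201e-17 = 1.801e-17 J

1.801e-17


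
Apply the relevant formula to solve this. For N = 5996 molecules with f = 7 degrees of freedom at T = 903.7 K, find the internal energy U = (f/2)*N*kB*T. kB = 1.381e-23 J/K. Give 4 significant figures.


Step 1: f/2 = 7/2 = 3.5
Step 2: N*kB*T = 5996*1.381e-23*903.7 = 7.483e-17
Step 3: U = 3.5 * 7.483e-17 = 2.619e-16 J

2.619e-16


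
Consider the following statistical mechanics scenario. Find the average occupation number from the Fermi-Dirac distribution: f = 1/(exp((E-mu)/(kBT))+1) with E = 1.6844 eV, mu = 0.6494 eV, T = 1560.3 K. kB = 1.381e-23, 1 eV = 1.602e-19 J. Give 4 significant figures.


Step 1: (E - mu) = 1.6844 - 0.6494 = 1.035 eV
Step 2: Convert: (E-mu)*eV = 1.658e-19 J
Step 3: x = (E-mu)*eV/(kB*T) = 7.695
Step 4: f = 1/(exp(7.695)+1) = 0.000455

0.000455


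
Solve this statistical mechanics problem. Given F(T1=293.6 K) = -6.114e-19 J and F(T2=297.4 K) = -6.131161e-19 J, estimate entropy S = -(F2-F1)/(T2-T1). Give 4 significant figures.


Step 1: dF = F2 - F1 = -6.131161e-19 - (-6.114e-19) = -1.7161e-21 J
Step 2: dT = T2 - T1 = 297.4 - 293.6 = 3.8 K
Step 3: S = -dF/dT = -(-1.7161e-21)/3.8 = 4.516e-22 J/K

4.516e-22


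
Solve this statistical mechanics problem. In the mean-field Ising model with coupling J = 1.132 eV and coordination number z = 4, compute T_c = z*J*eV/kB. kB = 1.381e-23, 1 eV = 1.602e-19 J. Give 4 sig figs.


Step 1: z*J = 4*1.132 = 4.528 eV
Step 2: Convert to Joules: 4.528*1.602e-19 = 7.254e-19 J
Step 3: T_c = 7.254e-19 / 1.381e-23 = 5.253e+04 K

5.253e+04


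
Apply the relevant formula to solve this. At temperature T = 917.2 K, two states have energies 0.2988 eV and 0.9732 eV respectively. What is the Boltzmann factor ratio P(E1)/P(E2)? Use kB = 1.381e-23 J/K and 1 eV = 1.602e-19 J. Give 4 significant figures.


Step 1: Compute energy difference dE = E1 - E2 = 0.2988 - 0.9732 = -0.6744 eV
Step 2: Convert to Joules: dE_J = -0.6744 * 1.602e-19 = -1.08e-19 J
Step 3: Compute exponent = -dE_J / (kB * T) = -(-1.08e-19) / (1.381e-23 * 917.2) = 8.529
Step 4: P(E1)/P(E2) = exp(8.529) = 5062

5062


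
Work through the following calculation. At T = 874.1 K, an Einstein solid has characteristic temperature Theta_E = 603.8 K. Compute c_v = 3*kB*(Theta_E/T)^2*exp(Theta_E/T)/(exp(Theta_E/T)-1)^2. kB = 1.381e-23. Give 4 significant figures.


Step 1: x = Theta_E/T = 603.8/874.1 = 0.6908
Step 2: x^2 = 0.4772
Step 3: exp(x) = 1.995
Step 4: c_v = 3*1.381e-23*0.4772*1.995/(1.995-1)^2 = 3.982e-23

3.982e-23


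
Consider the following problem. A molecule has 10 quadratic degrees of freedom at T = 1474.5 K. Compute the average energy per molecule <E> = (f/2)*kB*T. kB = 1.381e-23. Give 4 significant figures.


Step 1: f/2 = 10/2 = 5
Step 2: kB*T = 1.381e-23 * 1474.5 = 2.036e-20
Step 3: <E> = 5 * 2.036e-20 = 1.018e-19 J

1.018e-19


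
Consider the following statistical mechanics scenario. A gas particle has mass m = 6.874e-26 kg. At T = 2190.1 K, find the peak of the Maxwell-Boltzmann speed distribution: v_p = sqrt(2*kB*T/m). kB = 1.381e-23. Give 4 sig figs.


Step 1: Numerator = 2*kB*T = 2*1.381e-23*2190.1 = 6.049e-20
Step 2: Ratio = 6.049e-20 / 6.874e-26 = 8.8e+05
Step 3: v_p = sqrt(8.8e+05) = 938.1 m/s

938.1


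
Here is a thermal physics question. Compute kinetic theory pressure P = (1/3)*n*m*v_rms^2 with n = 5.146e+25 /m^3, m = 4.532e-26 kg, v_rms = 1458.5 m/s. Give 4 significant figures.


Step 1: v_rms^2 = 1458.5^2 = 2.127e+06
Step 2: n*m = 5.146e+25*4.532e-26 = 2.332
Step 3: P = (1/3)*2.332*2.127e+06 = 1.654e+06 Pa

1.654e+06


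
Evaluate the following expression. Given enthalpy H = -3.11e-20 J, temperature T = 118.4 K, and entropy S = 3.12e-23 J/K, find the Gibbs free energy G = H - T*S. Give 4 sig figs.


Step 1: T*S = 118.4 * 3.12e-23 = 3.694e-21 J
Step 2: G = H - T*S = -3.11e-20 - 3.694e-21
Step 3: G = -3.479e-20 J

-3.479e-20


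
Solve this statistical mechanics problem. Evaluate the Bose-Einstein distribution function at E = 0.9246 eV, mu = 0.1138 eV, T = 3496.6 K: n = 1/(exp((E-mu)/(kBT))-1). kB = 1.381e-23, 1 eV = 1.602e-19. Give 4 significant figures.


Step 1: (E - mu) = 0.8108 eV
Step 2: x = (E-mu)*eV/(kB*T) = 0.8108*1.602e-19/(1.381e-23*3496.6) = 2.69
Step 3: exp(x) = 14.73
Step 4: n = 1/(exp(x)-1) = 0.07283

0.07283


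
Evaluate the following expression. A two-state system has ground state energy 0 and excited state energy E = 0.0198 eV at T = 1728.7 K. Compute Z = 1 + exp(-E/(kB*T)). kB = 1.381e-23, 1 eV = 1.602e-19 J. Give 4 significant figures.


Step 1: Compute beta*E = E*eV/(kB*T) = 0.0198*1.602e-19/(1.381e-23*1728.7) = 0.1329
Step 2: exp(-beta*E) = exp(-0.1329) = 0.8756
Step 3: Z = 1 + 0.8756 = 1.876

1.876


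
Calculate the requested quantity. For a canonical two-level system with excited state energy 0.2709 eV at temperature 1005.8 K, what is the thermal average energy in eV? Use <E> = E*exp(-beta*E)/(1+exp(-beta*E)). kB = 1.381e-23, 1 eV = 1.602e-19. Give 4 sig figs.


Step 1: beta*E = 0.2709*1.602e-19/(1.381e-23*1005.8) = 3.124
Step 2: exp(-beta*E) = 0.04396
Step 3: <E> = 0.2709*0.04396/(1+0.04396) = 0.01141 eV

0.01141


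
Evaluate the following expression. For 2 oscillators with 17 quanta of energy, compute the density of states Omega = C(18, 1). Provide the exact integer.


Step 1: Use binomial coefficient C(18, 1)
Step 2: Numerator = 18! / 17!
Step 3: Denominator = 1!
Step 4: Omega = 18

18


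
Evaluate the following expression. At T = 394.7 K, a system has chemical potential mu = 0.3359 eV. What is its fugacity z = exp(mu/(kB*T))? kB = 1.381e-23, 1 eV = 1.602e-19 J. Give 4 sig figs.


Step 1: Convert mu to Joules: 0.3359*1.602e-19 = 5.381e-20 J
Step 2: kB*T = 1.381e-23*394.7 = 5.451e-21 J
Step 3: mu/(kB*T) = 9.872
Step 4: z = exp(9.872) = 1.938e+04

1.938e+04


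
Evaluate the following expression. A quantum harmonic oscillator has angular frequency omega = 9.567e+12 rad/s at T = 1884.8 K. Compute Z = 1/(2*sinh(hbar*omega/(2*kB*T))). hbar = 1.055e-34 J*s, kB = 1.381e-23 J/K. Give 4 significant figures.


Step 1: Compute x = hbar*omega/(kB*T) = 1.055e-34*9.567e+12/(1.381e-23*1884.8) = 0.03878
Step 2: x/2 = 0.01939
Step 3: sinh(x/2) = 0.01939
Step 4: Z = 1/(2*0.01939) = 25.79

25.79


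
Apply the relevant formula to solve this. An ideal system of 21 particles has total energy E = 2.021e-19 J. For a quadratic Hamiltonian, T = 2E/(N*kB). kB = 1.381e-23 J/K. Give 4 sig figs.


Step 1: Numerator = 2*E = 2*2.021e-19 = 4.042e-19 J
Step 2: Denominator = N*kB = 21*1.381e-23 = 2.9e-22
Step 3: T = 4.042e-19 / 2.9e-22 = 1394 K

1394


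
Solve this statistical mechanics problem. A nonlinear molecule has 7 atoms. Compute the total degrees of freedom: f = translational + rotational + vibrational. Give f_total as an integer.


Step 1: Translational DOF = 3
Step 2: Rotational DOF (nonlinear) = 3
Step 3: Vibrational DOF = 3*7 - 6 = 15
Step 4: Total = 3 + 3 + 15 = 21

21


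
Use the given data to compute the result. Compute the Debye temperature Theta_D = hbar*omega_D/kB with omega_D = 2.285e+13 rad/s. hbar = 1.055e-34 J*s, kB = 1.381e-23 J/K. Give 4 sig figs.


Step 1: hbar*omega_D = 1.055e-34 * 2.285e+13 = 2.411e-21 J
Step 2: Theta_D = 2.411e-21 / 1.381e-23
Step 3: Theta_D = 174.6 K

174.6


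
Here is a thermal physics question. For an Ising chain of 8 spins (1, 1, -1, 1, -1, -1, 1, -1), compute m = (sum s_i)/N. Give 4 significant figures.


Step 1: Count up spins (+1): 4, down spins (-1): 4
Step 2: Total magnetization M = 4 - 4 = 0
Step 3: m = M/N = 0/8 = 0

0


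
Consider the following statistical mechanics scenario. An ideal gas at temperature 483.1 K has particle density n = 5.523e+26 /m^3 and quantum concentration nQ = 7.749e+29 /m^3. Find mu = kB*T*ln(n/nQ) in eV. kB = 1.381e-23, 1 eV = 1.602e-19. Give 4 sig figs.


Step 1: n/nQ = 5.523e+26/7.749e+29 = 0.0007127
Step 2: ln(n/nQ) = -7.246
Step 3: mu = kB*T*ln(n/nQ) = 6.672e-21*-7.246 = -4.835e-20 J
Step 4: Convert to eV: -4.835e-20/1.602e-19 = -0.3018 eV

-0.3018


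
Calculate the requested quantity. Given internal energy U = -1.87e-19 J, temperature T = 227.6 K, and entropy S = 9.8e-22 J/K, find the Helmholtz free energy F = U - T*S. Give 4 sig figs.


Step 1: T*S = 227.6 * 9.8e-22 = 2.23e-19 J
Step 2: F = U - T*S = -1.87e-19 - 2.23e-19
Step 3: F = -4.1e-19 J

-4.1e-19


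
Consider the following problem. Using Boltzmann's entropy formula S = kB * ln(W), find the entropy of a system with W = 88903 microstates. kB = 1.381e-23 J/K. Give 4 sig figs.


Step 1: ln(W) = ln(88903) = 11.4
Step 2: S = kB * ln(W) = 1.381e-23 * 11.4
Step 3: S = 1.574e-22 J/K

1.574e-22


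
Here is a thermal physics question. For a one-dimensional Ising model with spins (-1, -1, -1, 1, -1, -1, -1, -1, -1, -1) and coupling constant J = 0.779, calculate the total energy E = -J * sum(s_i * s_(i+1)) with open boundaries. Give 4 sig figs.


Step 1: Nearest-neighbor products: 1, 1, -1, -1, 1, 1, 1, 1, 1
Step 2: Sum of products = 5
Step 3: E = -0.779 * 5 = -3.895

-3.895


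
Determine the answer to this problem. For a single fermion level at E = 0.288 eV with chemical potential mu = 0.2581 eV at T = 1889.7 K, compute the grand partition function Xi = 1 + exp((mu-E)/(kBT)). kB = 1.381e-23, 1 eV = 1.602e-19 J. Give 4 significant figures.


Step 1: (mu - E) = 0.2581 - 0.288 = -0.0299 eV
Step 2: x = (mu-E)*eV/(kB*T) = -0.0299*1.602e-19/(1.381e-23*1889.7) = -0.1835
Step 3: exp(x) = 0.8323
Step 4: Xi = 1 + 0.8323 = 1.832

1.832


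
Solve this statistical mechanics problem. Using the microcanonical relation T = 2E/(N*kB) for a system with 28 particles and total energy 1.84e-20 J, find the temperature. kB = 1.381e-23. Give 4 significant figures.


Step 1: Numerator = 2*E = 2*1.84e-20 = 3.68e-20 J
Step 2: Denominator = N*kB = 28*1.381e-23 = 3.867e-22
Step 3: T = 3.68e-20 / 3.867e-22 = 95.17 K

95.17


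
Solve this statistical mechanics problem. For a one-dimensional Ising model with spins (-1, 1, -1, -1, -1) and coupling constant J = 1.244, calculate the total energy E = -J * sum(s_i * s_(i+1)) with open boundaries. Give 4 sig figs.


Step 1: Nearest-neighbor products: -1, -1, 1, 1
Step 2: Sum of products = 0
Step 3: E = -1.244 * 0 = 0

0


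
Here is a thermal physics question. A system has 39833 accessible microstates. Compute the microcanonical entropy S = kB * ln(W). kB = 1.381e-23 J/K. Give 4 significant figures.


Step 1: ln(W) = ln(39833) = 10.59
Step 2: S = kB * ln(W) = 1.381e-23 * 10.59
Step 3: S = 1.463e-22 J/K

1.463e-22


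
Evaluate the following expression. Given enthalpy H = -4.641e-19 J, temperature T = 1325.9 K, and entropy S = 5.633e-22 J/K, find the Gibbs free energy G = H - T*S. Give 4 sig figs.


Step 1: T*S = 1325.9 * 5.633e-22 = 7.469e-19 J
Step 2: G = H - T*S = -4.641e-19 - 7.469e-19
Step 3: G = -1.211e-18 J

-1.211e-18


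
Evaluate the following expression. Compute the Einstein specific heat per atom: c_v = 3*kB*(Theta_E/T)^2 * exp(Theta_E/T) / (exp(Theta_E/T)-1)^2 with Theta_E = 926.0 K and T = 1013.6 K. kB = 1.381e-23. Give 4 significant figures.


Step 1: x = Theta_E/T = 926.0/1013.6 = 0.9136
Step 2: x^2 = 0.8346
Step 3: exp(x) = 2.493
Step 4: c_v = 3*1.381e-23*0.8346*2.493/(2.493-1)^2 = 3.866e-23

3.866e-23


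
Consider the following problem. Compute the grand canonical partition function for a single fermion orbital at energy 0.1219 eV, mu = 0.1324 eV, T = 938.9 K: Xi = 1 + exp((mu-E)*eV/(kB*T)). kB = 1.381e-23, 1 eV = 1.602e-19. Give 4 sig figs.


Step 1: (mu - E) = 0.1324 - 0.1219 = 0.0105 eV
Step 2: x = (mu-E)*eV/(kB*T) = 0.0105*1.602e-19/(1.381e-23*938.9) = 0.1297
Step 3: exp(x) = 1.139
Step 4: Xi = 1 + 1.139 = 2.139

2.139


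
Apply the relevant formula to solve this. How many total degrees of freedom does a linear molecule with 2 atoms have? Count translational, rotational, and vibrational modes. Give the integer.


Step 1: Translational DOF = 3
Step 2: Rotational DOF (linear) = 2
Step 3: Vibrational DOF = 3*2 - 5 = 1
Step 4: Total = 3 + 2 + 1 = 6

6


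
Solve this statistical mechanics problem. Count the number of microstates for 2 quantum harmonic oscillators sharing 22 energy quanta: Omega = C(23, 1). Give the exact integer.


Step 1: Use binomial coefficient C(23, 1)
Step 2: Numerator = 23! / 22!
Step 3: Denominator = 1!
Step 4: Omega = 23

23


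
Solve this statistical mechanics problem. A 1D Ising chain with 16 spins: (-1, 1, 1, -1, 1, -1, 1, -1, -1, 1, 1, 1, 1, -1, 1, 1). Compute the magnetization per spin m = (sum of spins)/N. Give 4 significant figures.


Step 1: Count up spins (+1): 10, down spins (-1): 6
Step 2: Total magnetization M = 10 - 6 = 4
Step 3: m = M/N = 4/16 = 0.25

0.25


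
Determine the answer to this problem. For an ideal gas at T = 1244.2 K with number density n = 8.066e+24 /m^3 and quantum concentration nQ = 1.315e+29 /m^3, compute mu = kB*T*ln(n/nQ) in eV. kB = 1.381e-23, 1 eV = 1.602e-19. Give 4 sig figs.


Step 1: n/nQ = 8.066e+24/1.315e+29 = 6.134e-05
Step 2: ln(n/nQ) = -9.699
Step 3: mu = kB*T*ln(n/nQ) = 1.718e-20*-9.699 = -1.667e-19 J
Step 4: Convert to eV: -1.667e-19/1.602e-19 = -1.04 eV

-1.04


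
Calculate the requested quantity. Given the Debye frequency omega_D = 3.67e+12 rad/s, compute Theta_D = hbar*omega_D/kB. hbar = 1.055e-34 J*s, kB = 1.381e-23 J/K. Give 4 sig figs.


Step 1: hbar*omega_D = 1.055e-34 * 3.67e+12 = 3.872e-22 J
Step 2: Theta_D = 3.872e-22 / 1.381e-23
Step 3: Theta_D = 28.04 K

28.04


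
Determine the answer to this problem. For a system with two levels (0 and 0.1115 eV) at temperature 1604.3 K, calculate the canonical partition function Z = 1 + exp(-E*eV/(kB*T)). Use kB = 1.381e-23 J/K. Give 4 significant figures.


Step 1: Compute beta*E = E*eV/(kB*T) = 0.1115*1.602e-19/(1.381e-23*1604.3) = 0.8062
Step 2: exp(-beta*E) = exp(-0.8062) = 0.4465
Step 3: Z = 1 + 0.4465 = 1.447

1.447


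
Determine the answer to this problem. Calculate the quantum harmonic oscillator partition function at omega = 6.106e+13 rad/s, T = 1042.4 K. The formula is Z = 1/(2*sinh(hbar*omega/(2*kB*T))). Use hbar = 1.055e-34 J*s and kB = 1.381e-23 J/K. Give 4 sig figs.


Step 1: Compute x = hbar*omega/(kB*T) = 1.055e-34*6.106e+13/(1.381e-23*1042.4) = 0.4475
Step 2: x/2 = 0.2237
Step 3: sinh(x/2) = 0.2256
Step 4: Z = 1/(2*0.2256) = 2.216

2.216


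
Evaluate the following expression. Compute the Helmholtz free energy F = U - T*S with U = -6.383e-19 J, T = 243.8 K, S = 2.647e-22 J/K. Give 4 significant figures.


Step 1: T*S = 243.8 * 2.647e-22 = 6.453e-20 J
Step 2: F = U - T*S = -6.383e-19 - 6.453e-20
Step 3: F = -7.028e-19 J

-7.028e-19


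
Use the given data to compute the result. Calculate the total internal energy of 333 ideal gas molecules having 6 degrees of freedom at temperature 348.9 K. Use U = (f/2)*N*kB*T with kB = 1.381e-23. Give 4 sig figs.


Step 1: f/2 = 6/2 = 3.0
Step 2: N*kB*T = 333*1.381e-23*348.9 = 1.604e-18
Step 3: U = 3.0 * 1.604e-18 = 4.813e-18 J

4.813e-18


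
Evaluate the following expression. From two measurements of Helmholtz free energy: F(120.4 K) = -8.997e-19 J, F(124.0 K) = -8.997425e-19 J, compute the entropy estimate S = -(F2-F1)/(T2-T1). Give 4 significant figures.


Step 1: dF = F2 - F1 = -8.997425e-19 - (-8.997e-19) = -4.25e-23 J
Step 2: dT = T2 - T1 = 124.0 - 120.4 = 3.6 K
Step 3: S = -dF/dT = -(-4.25e-23)/3.6 = 1.181e-23 J/K

1.181e-23


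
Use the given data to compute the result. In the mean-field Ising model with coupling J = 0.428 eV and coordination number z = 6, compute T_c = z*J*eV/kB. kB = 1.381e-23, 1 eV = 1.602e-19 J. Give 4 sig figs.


Step 1: z*J = 6*0.428 = 2.568 eV
Step 2: Convert to Joules: 2.568*1.602e-19 = 4.114e-19 J
Step 3: T_c = 4.114e-19 / 1.381e-23 = 2.979e+04 K

2.979e+04


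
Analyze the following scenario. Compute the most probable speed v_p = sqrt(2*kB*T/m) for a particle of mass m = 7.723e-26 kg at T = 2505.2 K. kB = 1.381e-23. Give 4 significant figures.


Step 1: Numerator = 2*kB*T = 2*1.381e-23*2505.2 = 6.919e-20
Step 2: Ratio = 6.919e-20 / 7.723e-26 = 8.959e+05
Step 3: v_p = sqrt(8.959e+05) = 946.5 m/s

946.5


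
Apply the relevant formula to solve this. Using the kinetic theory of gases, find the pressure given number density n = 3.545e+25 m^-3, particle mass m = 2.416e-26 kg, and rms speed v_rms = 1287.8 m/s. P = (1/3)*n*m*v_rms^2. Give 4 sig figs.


Step 1: v_rms^2 = 1287.8^2 = 1.658e+06
Step 2: n*m = 3.545e+25*2.416e-26 = 0.8565
Step 3: P = (1/3)*0.8565*1.658e+06 = 4.735e+05 Pa

4.735e+05


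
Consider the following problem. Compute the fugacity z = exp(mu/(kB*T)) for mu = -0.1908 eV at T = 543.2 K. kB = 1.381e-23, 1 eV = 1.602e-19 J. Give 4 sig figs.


Step 1: Convert mu to Joules: -0.1908*1.602e-19 = -3.057e-20 J
Step 2: kB*T = 1.381e-23*543.2 = 7.502e-21 J
Step 3: mu/(kB*T) = -4.075
Step 4: z = exp(-4.075) = 0.017

0.017


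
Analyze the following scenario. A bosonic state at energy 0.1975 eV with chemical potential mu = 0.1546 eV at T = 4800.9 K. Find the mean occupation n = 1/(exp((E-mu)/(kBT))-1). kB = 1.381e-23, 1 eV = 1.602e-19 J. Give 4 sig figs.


Step 1: (E - mu) = 0.0429 eV
Step 2: x = (E-mu)*eV/(kB*T) = 0.0429*1.602e-19/(1.381e-23*4800.9) = 0.1037
Step 3: exp(x) = 1.109
Step 4: n = 1/(exp(x)-1) = 9.156

9.156


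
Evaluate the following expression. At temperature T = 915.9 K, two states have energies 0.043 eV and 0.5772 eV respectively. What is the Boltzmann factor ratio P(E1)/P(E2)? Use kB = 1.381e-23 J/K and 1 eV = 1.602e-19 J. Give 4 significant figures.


Step 1: Compute energy difference dE = E1 - E2 = 0.043 - 0.5772 = -0.5342 eV
Step 2: Convert to Joules: dE_J = -0.5342 * 1.602e-19 = -8.558e-20 J
Step 3: Compute exponent = -dE_J / (kB * T) = -(-8.558e-20) / (1.381e-23 * 915.9) = 6.766
Step 4: P(E1)/P(E2) = exp(6.766) = 867.7

867.7


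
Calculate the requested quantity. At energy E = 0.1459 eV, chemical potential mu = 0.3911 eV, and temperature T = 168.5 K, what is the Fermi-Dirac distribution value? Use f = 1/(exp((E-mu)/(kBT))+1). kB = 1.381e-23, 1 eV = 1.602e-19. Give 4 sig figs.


Step 1: (E - mu) = 0.1459 - 0.3911 = -0.2452 eV
Step 2: Convert: (E-mu)*eV = -3.928e-20 J
Step 3: x = (E-mu)*eV/(kB*T) = -16.88
Step 4: f = 1/(exp(-16.88)+1) = 1

1


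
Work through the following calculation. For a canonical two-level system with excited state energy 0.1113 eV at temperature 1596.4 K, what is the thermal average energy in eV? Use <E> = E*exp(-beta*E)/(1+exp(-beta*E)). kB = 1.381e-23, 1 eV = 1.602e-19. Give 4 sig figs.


Step 1: beta*E = 0.1113*1.602e-19/(1.381e-23*1596.4) = 0.8088
Step 2: exp(-beta*E) = 0.4454
Step 3: <E> = 0.1113*0.4454/(1+0.4454) = 0.0343 eV

0.0343


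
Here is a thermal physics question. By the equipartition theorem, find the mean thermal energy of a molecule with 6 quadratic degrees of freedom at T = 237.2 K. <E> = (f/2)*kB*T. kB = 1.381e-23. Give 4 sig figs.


Step 1: f/2 = 6/2 = 3
Step 2: kB*T = 1.381e-23 * 237.2 = 3.276e-21
Step 3: <E> = 3 * 3.276e-21 = 9.827e-21 J

9.827e-21


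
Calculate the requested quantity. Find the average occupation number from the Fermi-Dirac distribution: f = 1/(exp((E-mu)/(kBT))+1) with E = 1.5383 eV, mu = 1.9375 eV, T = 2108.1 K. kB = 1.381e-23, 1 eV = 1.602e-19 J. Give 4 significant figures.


Step 1: (E - mu) = 1.5383 - 1.9375 = -0.3992 eV
Step 2: Convert: (E-mu)*eV = -6.395e-20 J
Step 3: x = (E-mu)*eV/(kB*T) = -2.197
Step 4: f = 1/(exp(-2.197)+1) = 0.9

0.9


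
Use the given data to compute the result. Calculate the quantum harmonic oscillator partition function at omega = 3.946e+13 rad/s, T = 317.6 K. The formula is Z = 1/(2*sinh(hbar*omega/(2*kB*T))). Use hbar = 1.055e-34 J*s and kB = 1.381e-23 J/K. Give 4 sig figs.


Step 1: Compute x = hbar*omega/(kB*T) = 1.055e-34*3.946e+13/(1.381e-23*317.6) = 0.9492
Step 2: x/2 = 0.4746
Step 3: sinh(x/2) = 0.4926
Step 4: Z = 1/(2*0.4926) = 1.015

1.015


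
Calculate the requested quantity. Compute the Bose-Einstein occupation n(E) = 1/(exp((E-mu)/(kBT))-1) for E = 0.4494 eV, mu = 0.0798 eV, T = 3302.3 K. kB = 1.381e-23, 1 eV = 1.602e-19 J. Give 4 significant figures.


Step 1: (E - mu) = 0.3696 eV
Step 2: x = (E-mu)*eV/(kB*T) = 0.3696*1.602e-19/(1.381e-23*3302.3) = 1.298
Step 3: exp(x) = 3.663
Step 4: n = 1/(exp(x)-1) = 0.3755

0.3755


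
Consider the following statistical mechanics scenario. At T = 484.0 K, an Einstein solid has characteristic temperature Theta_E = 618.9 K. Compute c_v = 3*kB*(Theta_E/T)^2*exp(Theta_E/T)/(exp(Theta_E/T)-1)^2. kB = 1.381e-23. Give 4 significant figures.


Step 1: x = Theta_E/T = 618.9/484.0 = 1.279
Step 2: x^2 = 1.635
Step 3: exp(x) = 3.592
Step 4: c_v = 3*1.381e-23*1.635*3.592/(3.592-1)^2 = 3.622e-23

3.622e-23


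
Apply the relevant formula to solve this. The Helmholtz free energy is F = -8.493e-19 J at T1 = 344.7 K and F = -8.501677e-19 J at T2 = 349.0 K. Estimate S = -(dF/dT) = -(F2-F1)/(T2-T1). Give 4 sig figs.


Step 1: dF = F2 - F1 = -8.501677e-19 - (-8.493e-19) = -8.677e-22 J
Step 2: dT = T2 - T1 = 349.0 - 344.7 = 4.3 K
Step 3: S = -dF/dT = -(-8.677e-22)/4.3 = 2.018e-22 J/K

2.018e-22


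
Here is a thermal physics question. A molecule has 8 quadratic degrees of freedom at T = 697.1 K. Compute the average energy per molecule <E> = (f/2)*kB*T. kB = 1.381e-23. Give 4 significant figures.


Step 1: f/2 = 8/2 = 4
Step 2: kB*T = 1.381e-23 * 697.1 = 9.627e-21
Step 3: <E> = 4 * 9.627e-21 = 3.851e-20 J

3.851e-20


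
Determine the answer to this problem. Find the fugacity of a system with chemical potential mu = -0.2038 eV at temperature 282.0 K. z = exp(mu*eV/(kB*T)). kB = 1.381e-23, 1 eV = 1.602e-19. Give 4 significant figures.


Step 1: Convert mu to Joules: -0.2038*1.602e-19 = -3.265e-20 J
Step 2: kB*T = 1.381e-23*282.0 = 3.894e-21 J
Step 3: mu/(kB*T) = -8.383
Step 4: z = exp(-8.383) = 0.0002286

0.0002286


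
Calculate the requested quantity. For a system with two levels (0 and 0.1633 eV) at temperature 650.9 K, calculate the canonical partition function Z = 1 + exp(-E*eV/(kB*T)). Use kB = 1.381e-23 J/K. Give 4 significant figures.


Step 1: Compute beta*E = E*eV/(kB*T) = 0.1633*1.602e-19/(1.381e-23*650.9) = 2.91
Step 2: exp(-beta*E) = exp(-2.91) = 0.05446
Step 3: Z = 1 + 0.05446 = 1.054

1.054


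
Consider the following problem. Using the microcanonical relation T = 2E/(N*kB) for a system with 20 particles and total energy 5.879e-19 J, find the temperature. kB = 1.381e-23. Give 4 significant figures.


Step 1: Numerator = 2*E = 2*5.879e-19 = 1.176e-18 J
Step 2: Denominator = N*kB = 20*1.381e-23 = 2.762e-22
Step 3: T = 1.176e-18 / 2.762e-22 = 4257 K

4257


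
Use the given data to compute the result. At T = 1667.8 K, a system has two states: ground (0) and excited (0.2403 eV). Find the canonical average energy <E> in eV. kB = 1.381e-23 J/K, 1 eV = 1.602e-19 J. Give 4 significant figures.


Step 1: beta*E = 0.2403*1.602e-19/(1.381e-23*1667.8) = 1.671
Step 2: exp(-beta*E) = 0.188
Step 3: <E> = 0.2403*0.188/(1+0.188) = 0.03802 eV

0.03802


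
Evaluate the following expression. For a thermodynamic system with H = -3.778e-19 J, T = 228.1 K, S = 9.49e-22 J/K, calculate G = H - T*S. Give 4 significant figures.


Step 1: T*S = 228.1 * 9.49e-22 = 2.165e-19 J
Step 2: G = H - T*S = -3.778e-19 - 2.165e-19
Step 3: G = -5.943e-19 J

-5.943e-19


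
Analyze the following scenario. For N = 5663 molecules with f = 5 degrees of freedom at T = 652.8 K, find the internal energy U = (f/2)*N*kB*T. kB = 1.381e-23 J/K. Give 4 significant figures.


Step 1: f/2 = 5/2 = 2.5
Step 2: N*kB*T = 5663*1.381e-23*652.8 = 5.105e-17
Step 3: U = 2.5 * 5.105e-17 = 1.276e-16 J

1.276e-16


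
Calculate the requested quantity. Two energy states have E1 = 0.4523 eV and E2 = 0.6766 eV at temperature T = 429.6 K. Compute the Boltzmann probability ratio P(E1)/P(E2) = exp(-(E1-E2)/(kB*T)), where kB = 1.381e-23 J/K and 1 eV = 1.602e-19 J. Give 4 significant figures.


Step 1: Compute energy difference dE = E1 - E2 = 0.4523 - 0.6766 = -0.2243 eV
Step 2: Convert to Joules: dE_J = -0.2243 * 1.602e-19 = -3.593e-20 J
Step 3: Compute exponent = -dE_J / (kB * T) = -(-3.593e-20) / (1.381e-23 * 429.6) = 6.057
Step 4: P(E1)/P(E2) = exp(6.057) = 427

427


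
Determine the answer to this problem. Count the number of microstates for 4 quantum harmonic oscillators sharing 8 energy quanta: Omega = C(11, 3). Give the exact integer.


Step 1: Use binomial coefficient C(11, 3)
Step 2: Numerator = 11! / 8!
Step 3: Denominator = 3!
Step 4: Omega = 165

165


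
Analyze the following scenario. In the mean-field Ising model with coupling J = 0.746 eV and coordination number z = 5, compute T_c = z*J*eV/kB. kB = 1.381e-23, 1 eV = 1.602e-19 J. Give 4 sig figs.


Step 1: z*J = 5*0.746 = 3.73 eV
Step 2: Convert to Joules: 3.73*1.602e-19 = 5.975e-19 J
Step 3: T_c = 5.975e-19 / 1.381e-23 = 4.327e+04 K

4.327e+04


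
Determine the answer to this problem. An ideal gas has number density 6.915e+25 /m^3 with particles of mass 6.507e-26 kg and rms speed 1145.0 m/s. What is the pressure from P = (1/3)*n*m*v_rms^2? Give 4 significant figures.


Step 1: v_rms^2 = 1145.0^2 = 1.311e+06
Step 2: n*m = 6.915e+25*6.507e-26 = 4.5
Step 3: P = (1/3)*4.5*1.311e+06 = 1.966e+06 Pa

1.966e+06


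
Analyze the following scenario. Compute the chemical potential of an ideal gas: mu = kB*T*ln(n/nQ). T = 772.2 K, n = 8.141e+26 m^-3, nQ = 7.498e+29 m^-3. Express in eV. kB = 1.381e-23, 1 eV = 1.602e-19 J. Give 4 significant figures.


Step 1: n/nQ = 8.141e+26/7.498e+29 = 0.001086
Step 2: ln(n/nQ) = -6.825
Step 3: mu = kB*T*ln(n/nQ) = 1.066e-20*-6.825 = -7.279e-20 J
Step 4: Convert to eV: -7.279e-20/1.602e-19 = -0.4544 eV

-0.4544


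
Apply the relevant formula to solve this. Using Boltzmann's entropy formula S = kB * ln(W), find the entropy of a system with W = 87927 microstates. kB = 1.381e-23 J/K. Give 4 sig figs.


Step 1: ln(W) = ln(87927) = 11.38
Step 2: S = kB * ln(W) = 1.381e-23 * 11.38
Step 3: S = 1.572e-22 J/K

1.572e-22


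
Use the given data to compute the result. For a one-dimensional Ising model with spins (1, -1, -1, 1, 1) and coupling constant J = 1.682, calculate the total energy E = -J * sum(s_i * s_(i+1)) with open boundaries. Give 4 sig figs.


Step 1: Nearest-neighbor products: -1, 1, -1, 1
Step 2: Sum of products = 0
Step 3: E = -1.682 * 0 = 0

0


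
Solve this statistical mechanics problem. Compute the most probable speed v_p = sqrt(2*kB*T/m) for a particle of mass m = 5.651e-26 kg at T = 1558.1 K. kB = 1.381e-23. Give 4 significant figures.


Step 1: Numerator = 2*kB*T = 2*1.381e-23*1558.1 = 4.303e-20
Step 2: Ratio = 4.303e-20 / 5.651e-26 = 7.615e+05
Step 3: v_p = sqrt(7.615e+05) = 872.7 m/s

872.7


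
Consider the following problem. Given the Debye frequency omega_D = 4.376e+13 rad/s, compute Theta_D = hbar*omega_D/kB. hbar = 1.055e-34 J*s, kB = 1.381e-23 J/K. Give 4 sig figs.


Step 1: hbar*omega_D = 1.055e-34 * 4.376e+13 = 4.617e-21 J
Step 2: Theta_D = 4.617e-21 / 1.381e-23
Step 3: Theta_D = 334.3 K

334.3


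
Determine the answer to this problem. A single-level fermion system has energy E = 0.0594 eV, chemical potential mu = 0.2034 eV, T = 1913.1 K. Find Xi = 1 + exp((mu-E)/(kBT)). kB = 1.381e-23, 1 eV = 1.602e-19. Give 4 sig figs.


Step 1: (mu - E) = 0.2034 - 0.0594 = 0.144 eV
Step 2: x = (mu-E)*eV/(kB*T) = 0.144*1.602e-19/(1.381e-23*1913.1) = 0.8732
Step 3: exp(x) = 2.394
Step 4: Xi = 1 + 2.394 = 3.394

3.394


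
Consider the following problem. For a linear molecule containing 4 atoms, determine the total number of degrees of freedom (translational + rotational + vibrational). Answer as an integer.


Step 1: Translational DOF = 3
Step 2: Rotational DOF (linear) = 2
Step 3: Vibrational DOF = 3*4 - 5 = 7
Step 4: Total = 3 + 2 + 7 = 12

12


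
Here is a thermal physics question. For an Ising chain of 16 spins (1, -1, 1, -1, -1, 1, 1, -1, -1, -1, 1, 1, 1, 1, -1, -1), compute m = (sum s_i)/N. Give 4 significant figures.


Step 1: Count up spins (+1): 8, down spins (-1): 8
Step 2: Total magnetization M = 8 - 8 = 0
Step 3: m = M/N = 0/16 = 0

0


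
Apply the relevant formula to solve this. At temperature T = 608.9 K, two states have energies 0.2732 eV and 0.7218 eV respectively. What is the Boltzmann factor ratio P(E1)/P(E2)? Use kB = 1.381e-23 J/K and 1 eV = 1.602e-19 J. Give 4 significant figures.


Step 1: Compute energy difference dE = E1 - E2 = 0.2732 - 0.7218 = -0.4486 eV
Step 2: Convert to Joules: dE_J = -0.4486 * 1.602e-19 = -7.187e-20 J
Step 3: Compute exponent = -dE_J / (kB * T) = -(-7.187e-20) / (1.381e-23 * 608.9) = 8.546
Step 4: P(E1)/P(E2) = exp(8.546) = 5148

5148


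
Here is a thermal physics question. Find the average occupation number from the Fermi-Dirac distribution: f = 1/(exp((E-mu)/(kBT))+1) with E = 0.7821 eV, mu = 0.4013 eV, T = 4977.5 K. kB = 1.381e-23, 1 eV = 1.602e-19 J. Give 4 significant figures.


Step 1: (E - mu) = 0.7821 - 0.4013 = 0.3808 eV
Step 2: Convert: (E-mu)*eV = 6.1e-20 J
Step 3: x = (E-mu)*eV/(kB*T) = 0.8875
Step 4: f = 1/(exp(0.8875)+1) = 0.2916

0.2916


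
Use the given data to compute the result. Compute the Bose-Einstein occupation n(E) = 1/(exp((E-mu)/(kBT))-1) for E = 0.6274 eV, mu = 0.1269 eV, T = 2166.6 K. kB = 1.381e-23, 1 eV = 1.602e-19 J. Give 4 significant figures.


Step 1: (E - mu) = 0.5005 eV
Step 2: x = (E-mu)*eV/(kB*T) = 0.5005*1.602e-19/(1.381e-23*2166.6) = 2.68
Step 3: exp(x) = 14.58
Step 4: n = 1/(exp(x)-1) = 0.07363

0.07363


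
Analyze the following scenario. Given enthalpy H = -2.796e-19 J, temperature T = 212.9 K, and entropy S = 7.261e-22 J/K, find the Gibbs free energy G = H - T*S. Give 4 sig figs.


Step 1: T*S = 212.9 * 7.261e-22 = 1.546e-19 J
Step 2: G = H - T*S = -2.796e-19 - 1.546e-19
Step 3: G = -4.342e-19 J

-4.342e-19


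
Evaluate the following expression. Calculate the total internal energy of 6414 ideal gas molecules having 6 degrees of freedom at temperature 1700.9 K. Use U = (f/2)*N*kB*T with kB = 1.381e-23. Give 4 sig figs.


Step 1: f/2 = 6/2 = 3.0
Step 2: N*kB*T = 6414*1.381e-23*1700.9 = 1.507e-16
Step 3: U = 3.0 * 1.507e-16 = 4.52e-16 J

4.52e-16


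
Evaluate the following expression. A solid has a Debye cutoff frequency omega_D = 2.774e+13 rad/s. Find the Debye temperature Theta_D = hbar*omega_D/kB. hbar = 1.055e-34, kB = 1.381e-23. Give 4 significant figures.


Step 1: hbar*omega_D = 1.055e-34 * 2.774e+13 = 2.927e-21 J
Step 2: Theta_D = 2.927e-21 / 1.381e-23
Step 3: Theta_D = 211.9 K

211.9


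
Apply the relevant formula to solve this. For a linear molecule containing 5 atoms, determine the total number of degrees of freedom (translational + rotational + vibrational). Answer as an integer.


Step 1: Translational DOF = 3
Step 2: Rotational DOF (linear) = 2
Step 3: Vibrational DOF = 3*5 - 5 = 10
Step 4: Total = 3 + 2 + 10 = 15

15


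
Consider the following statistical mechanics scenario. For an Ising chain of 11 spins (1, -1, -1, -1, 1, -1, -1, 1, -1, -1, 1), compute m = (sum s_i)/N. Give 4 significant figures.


Step 1: Count up spins (+1): 4, down spins (-1): 7
Step 2: Total magnetization M = 4 - 7 = -3
Step 3: m = M/N = -3/11 = -0.2727

-0.2727
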